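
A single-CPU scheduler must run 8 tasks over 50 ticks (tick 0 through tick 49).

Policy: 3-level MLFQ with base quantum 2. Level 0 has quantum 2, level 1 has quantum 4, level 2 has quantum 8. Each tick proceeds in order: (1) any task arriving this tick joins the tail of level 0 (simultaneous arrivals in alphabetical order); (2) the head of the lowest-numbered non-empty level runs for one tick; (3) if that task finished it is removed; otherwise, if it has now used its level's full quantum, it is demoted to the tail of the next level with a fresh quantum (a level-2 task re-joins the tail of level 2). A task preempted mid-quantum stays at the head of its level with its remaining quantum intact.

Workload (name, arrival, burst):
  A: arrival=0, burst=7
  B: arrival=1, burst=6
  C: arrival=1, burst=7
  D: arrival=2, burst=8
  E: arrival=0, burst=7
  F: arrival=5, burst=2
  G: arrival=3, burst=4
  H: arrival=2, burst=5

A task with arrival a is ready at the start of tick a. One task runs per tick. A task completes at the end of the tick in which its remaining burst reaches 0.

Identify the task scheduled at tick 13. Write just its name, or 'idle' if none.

t=0: L0/L1/L2 = AE/-/- → run A
t=1: L0/L1/L2 = AEBC/-/- → run A
t=2: L0/L1/L2 = EBCDH/A/- → run E
t=3: L0/L1/L2 = EBCDHG/A/- → run E
t=4: L0/L1/L2 = BCDHG/AE/- → run B
t=5: L0/L1/L2 = BCDHGF/AE/- → run B
t=6: L0/L1/L2 = CDHGF/AEB/- → run C
t=7: L0/L1/L2 = CDHGF/AEB/- → run C
t=8: L0/L1/L2 = DHGF/AEBC/- → run D
t=9: L0/L1/L2 = DHGF/AEBC/- → run D
t=10: L0/L1/L2 = HGF/AEBCD/- → run H
t=11: L0/L1/L2 = HGF/AEBCD/- → run H
t=12: L0/L1/L2 = GF/AEBCDH/- → run G
t=13: L0/L1/L2 = GF/AEBCDH/- → run G
t=14: L0/L1/L2 = F/AEBCDHG/- → run F
t=15: L0/L1/L2 = F/AEBCDHG/- → run F
t=16: L0/L1/L2 = -/AEBCDHG/- → run A
t=17: L0/L1/L2 = -/AEBCDHG/- → run A
t=18: L0/L1/L2 = -/AEBCDHG/- → run A
t=19: L0/L1/L2 = -/AEBCDHG/- → run A
t=20: L0/L1/L2 = -/EBCDHG/A → run E
t=21: L0/L1/L2 = -/EBCDHG/A → run E
t=22: L0/L1/L2 = -/EBCDHG/A → run E
t=23: L0/L1/L2 = -/EBCDHG/A → run E
t=24: L0/L1/L2 = -/BCDHG/AE → run B
t=25: L0/L1/L2 = -/BCDHG/AE → run B
t=26: L0/L1/L2 = -/BCDHG/AE → run B
t=27: L0/L1/L2 = -/BCDHG/AE → run B
t=28: L0/L1/L2 = -/CDHG/AE → run C
t=29: L0/L1/L2 = -/CDHG/AE → run C
t=30: L0/L1/L2 = -/CDHG/AE → run C
t=31: L0/L1/L2 = -/CDHG/AE → run C
t=32: L0/L1/L2 = -/DHG/AEC → run D
t=33: L0/L1/L2 = -/DHG/AEC → run D
t=34: L0/L1/L2 = -/DHG/AEC → run D
t=35: L0/L1/L2 = -/DHG/AEC → run D
t=36: L0/L1/L2 = -/HG/AECD → run H
t=37: L0/L1/L2 = -/HG/AECD → run H
t=38: L0/L1/L2 = -/HG/AECD → run H
t=39: L0/L1/L2 = -/G/AECD → run G
t=40: L0/L1/L2 = -/G/AECD → run G
t=41: L0/L1/L2 = -/-/AECD → run A
t=42: L0/L1/L2 = -/-/ECD → run E
t=43: L0/L1/L2 = -/-/CD → run C
t=44: L0/L1/L2 = -/-/D → run D
t=45: L0/L1/L2 = -/-/D → run D
t=46: (idle)
t=47: (idle)
t=48: (idle)
t=49: (idle)

running at tick 13 = G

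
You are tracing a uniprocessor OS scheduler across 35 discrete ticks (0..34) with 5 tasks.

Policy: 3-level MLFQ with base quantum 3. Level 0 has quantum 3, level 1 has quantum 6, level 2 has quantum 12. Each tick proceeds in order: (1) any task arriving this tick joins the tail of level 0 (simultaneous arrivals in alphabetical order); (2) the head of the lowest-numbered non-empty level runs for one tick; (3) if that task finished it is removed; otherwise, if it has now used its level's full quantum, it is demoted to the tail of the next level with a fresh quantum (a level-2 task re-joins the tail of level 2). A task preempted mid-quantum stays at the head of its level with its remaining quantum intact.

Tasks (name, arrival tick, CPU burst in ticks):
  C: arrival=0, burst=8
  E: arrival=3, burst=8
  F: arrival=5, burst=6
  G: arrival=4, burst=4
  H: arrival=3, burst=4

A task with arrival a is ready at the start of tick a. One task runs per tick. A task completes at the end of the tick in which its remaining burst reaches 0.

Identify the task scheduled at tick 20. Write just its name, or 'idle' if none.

running at tick 20 = E

t=0: L0/L1/L2 = C/-/- → run C
t=1: L0/L1/L2 = C/-/- → run C
t=2: L0/L1/L2 = C/-/- → run C
t=3: L0/L1/L2 = EH/C/- → run E
t=4: L0/L1/L2 = EHG/C/- → run E
t=5: L0/L1/L2 = EHGF/C/- → run E
t=6: L0/L1/L2 = HGF/CE/- → run H
t=7: L0/L1/L2 = HGF/CE/- → run H
t=8: L0/L1/L2 = HGF/CE/- → run H
t=9: L0/L1/L2 = GF/CEH/- → run G
t=10: L0/L1/L2 = GF/CEH/- → run G
t=11: L0/L1/L2 = GF/CEH/- → run G
t=12: L0/L1/L2 = F/CEHG/- → run F
t=13: L0/L1/L2 = F/CEHG/- → run F
t=14: L0/L1/L2 = F/CEHG/- → run F
t=15: L0/L1/L2 = -/CEHGF/- → run C
t=16: L0/L1/L2 = -/CEHGF/- → run C
t=17: L0/L1/L2 = -/CEHGF/- → run C
t=18: L0/L1/L2 = -/CEHGF/- → run C
t=19: L0/L1/L2 = -/CEHGF/- → run C
t=20: L0/L1/L2 = -/EHGF/- → run E
t=21: L0/L1/L2 = -/EHGF/- → run E
t=22: L0/L1/L2 = -/EHGF/- → run E
t=23: L0/L1/L2 = -/EHGF/- → run E
t=24: L0/L1/L2 = -/EHGF/- → run E
t=25: L0/L1/L2 = -/HGF/- → run H
t=26: L0/L1/L2 = -/GF/- → run G
t=27: L0/L1/L2 = -/F/- → run F
t=28: L0/L1/L2 = -/F/- → run F
t=29: L0/L1/L2 = -/F/- → run F
t=30: (idle)
t=31: (idle)
t=32: (idle)
t=33: (idle)
t=34: (idle)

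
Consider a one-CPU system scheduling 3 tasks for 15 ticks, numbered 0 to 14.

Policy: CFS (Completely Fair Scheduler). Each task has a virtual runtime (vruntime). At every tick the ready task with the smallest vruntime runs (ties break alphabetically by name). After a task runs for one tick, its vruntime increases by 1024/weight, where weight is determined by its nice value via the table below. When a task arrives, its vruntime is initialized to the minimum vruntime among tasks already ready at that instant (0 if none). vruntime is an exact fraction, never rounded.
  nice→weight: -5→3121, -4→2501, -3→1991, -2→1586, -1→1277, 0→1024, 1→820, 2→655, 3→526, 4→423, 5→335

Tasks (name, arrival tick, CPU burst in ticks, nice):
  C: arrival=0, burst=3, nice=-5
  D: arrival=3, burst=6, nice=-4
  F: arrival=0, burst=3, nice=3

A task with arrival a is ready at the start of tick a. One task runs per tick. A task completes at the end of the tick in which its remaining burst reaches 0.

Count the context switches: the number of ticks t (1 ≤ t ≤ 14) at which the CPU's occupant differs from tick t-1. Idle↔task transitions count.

context switches = 7

t=0: vr[C=0 F=0] → run C
t=1: vr[C=1024/3121 F=0] → run F
t=2: vr[C=1024/3121 F=512/263] → run C
t=3: vr[C=2048/3121 D=2048/3121 F=512/263] → run C
t=4: vr[D=2048/3121 F=512/263] → run D
t=5: vr[D=8317952/7805621 F=512/263] → run D
t=6: vr[D=11513856/7805621 F=512/263] → run D
t=7: vr[D=14709760/7805621 F=512/263] → run D
t=8: vr[D=17905664/7805621 F=512/263] → run F
t=9: vr[D=17905664/7805621 F=1024/263] → run D
t=10: vr[D=21101568/7805621 F=1024/263] → run D
t=11: vr[F=1024/263] → run F
t=12: (idle)
t=13: (idle)
t=14: (idle)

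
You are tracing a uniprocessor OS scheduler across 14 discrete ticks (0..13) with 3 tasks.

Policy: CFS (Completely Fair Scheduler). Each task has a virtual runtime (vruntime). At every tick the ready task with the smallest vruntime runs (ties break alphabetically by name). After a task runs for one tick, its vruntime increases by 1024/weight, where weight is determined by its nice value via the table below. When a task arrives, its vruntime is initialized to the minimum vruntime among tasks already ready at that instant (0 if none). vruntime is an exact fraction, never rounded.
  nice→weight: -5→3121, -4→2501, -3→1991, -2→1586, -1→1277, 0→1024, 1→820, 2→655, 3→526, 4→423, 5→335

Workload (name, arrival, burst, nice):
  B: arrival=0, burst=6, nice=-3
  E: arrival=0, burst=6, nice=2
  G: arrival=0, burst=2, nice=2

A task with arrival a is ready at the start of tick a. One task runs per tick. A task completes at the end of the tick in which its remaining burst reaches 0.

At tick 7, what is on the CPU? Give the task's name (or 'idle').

t=0: vr[B=0 E=0 G=0] → run B
t=1: vr[B=1024/1991 E=0 G=0] → run E
t=2: vr[B=1024/1991 E=1024/655 G=0] → run G
t=3: vr[B=1024/1991 E=1024/655 G=1024/655] → run B
t=4: vr[B=2048/1991 E=1024/655 G=1024/655] → run B
t=5: vr[B=3072/1991 E=1024/655 G=1024/655] → run B
t=6: vr[B=4096/1991 E=1024/655 G=1024/655] → run E
t=7: vr[B=4096/1991 E=2048/655 G=1024/655] → run G
t=8: vr[B=4096/1991 E=2048/655] → run B
t=9: vr[B=5120/1991 E=2048/655] → run B
t=10: vr[E=2048/655] → run E
t=11: vr[E=3072/655] → run E
t=12: vr[E=4096/655] → run E
t=13: vr[E=1024/131] → run E

running at tick 7 = G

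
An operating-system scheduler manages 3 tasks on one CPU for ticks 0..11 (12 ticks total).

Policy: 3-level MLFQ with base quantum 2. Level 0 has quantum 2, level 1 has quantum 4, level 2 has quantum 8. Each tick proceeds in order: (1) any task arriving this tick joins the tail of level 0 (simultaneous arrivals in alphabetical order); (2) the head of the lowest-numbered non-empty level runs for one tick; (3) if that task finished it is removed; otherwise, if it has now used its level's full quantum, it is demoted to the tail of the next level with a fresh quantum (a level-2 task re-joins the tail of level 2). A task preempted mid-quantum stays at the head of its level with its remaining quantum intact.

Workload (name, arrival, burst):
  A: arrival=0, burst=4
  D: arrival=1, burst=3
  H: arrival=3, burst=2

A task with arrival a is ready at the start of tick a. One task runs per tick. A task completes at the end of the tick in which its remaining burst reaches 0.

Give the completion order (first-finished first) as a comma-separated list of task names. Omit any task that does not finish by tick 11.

t=0: L0/L1/L2 = A/-/- → run A
t=1: L0/L1/L2 = AD/-/- → run A
t=2: L0/L1/L2 = D/A/- → run D
t=3: L0/L1/L2 = DH/A/- → run D
t=4: L0/L1/L2 = H/AD/- → run H
t=5: L0/L1/L2 = H/AD/- → run H
t=6: L0/L1/L2 = -/AD/- → run A
t=7: L0/L1/L2 = -/AD/- → run A
t=8: L0/L1/L2 = -/D/- → run D
t=9: (idle)
t=10: (idle)
t=11: (idle)

completion order = H, A, D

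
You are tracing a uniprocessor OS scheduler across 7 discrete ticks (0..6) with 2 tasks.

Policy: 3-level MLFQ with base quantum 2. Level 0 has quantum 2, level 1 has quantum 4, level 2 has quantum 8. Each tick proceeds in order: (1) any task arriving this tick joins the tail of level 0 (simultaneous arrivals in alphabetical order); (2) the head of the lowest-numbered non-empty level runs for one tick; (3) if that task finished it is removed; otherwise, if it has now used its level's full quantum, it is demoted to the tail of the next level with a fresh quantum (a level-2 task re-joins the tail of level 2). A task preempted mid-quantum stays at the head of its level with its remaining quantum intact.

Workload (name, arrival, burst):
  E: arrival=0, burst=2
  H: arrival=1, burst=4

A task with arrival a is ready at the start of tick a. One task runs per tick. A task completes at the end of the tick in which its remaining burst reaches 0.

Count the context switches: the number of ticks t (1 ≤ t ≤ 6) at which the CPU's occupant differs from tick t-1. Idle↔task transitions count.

context switches = 2

t=0: L0/L1/L2 = E/-/- → run E
t=1: L0/L1/L2 = EH/-/- → run E
t=2: L0/L1/L2 = H/-/- → run H
t=3: L0/L1/L2 = H/-/- → run H
t=4: L0/L1/L2 = -/H/- → run H
t=5: L0/L1/L2 = -/H/- → run H
t=6: (idle)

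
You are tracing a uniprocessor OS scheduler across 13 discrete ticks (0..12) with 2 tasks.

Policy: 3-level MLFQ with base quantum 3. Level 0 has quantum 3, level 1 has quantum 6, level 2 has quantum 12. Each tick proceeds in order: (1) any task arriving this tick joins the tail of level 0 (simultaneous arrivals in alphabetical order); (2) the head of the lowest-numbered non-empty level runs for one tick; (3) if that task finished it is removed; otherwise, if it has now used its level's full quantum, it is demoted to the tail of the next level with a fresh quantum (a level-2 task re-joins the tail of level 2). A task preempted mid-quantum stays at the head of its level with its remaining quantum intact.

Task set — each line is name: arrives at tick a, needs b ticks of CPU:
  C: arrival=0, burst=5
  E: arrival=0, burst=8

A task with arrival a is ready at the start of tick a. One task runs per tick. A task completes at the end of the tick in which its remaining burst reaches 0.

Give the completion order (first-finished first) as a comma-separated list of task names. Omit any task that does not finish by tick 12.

t=0: L0/L1/L2 = CE/-/- → run C
t=1: L0/L1/L2 = CE/-/- → run C
t=2: L0/L1/L2 = CE/-/- → run C
t=3: L0/L1/L2 = E/C/- → run E
t=4: L0/L1/L2 = E/C/- → run E
t=5: L0/L1/L2 = E/C/- → run E
t=6: L0/L1/L2 = -/CE/- → run C
t=7: L0/L1/L2 = -/CE/- → run C
t=8: L0/L1/L2 = -/E/- → run E
t=9: L0/L1/L2 = -/E/- → run E
t=10: L0/L1/L2 = -/E/- → run E
t=11: L0/L1/L2 = -/E/- → run E
t=12: L0/L1/L2 = -/E/- → run E

completion order = C, E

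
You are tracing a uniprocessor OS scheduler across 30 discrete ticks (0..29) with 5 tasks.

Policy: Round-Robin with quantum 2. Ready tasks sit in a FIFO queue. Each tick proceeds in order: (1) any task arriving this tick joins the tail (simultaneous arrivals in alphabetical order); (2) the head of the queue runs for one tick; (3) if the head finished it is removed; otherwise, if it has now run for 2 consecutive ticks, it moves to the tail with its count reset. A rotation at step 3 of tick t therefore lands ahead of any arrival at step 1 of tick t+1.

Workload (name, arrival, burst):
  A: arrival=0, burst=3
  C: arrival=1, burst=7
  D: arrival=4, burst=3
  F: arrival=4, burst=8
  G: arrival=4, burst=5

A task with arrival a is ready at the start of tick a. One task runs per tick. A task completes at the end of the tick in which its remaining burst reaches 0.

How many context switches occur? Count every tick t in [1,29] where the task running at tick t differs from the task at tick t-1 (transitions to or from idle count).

context switches = 15

t=0: queue=[A] q_used=0 → run A
t=1: queue=[A,C] q_used=1 → run A
t=2: queue=[C,A] q_used=0 → run C
t=3: queue=[C,A] q_used=1 → run C
t=4: queue=[A,C,D,F,G] q_used=0 → run A
t=5: queue=[C,D,F,G] q_used=0 → run C
t=6: queue=[C,D,F,G] q_used=1 → run C
t=7: queue=[D,F,G,C] q_used=0 → run D
t=8: queue=[D,F,G,C] q_used=1 → run D
t=9: queue=[F,G,C,D] q_used=0 → run F
t=10: queue=[F,G,C,D] q_used=1 → run F
t=11: queue=[G,C,D,F] q_used=0 → run G
t=12: queue=[G,C,D,F] q_used=1 → run G
t=13: queue=[C,D,F,G] q_used=0 → run C
t=14: queue=[C,D,F,G] q_used=1 → run C
t=15: queue=[D,F,G,C] q_used=0 → run D
t=16: queue=[F,G,C] q_used=0 → run F
t=17: queue=[F,G,C] q_used=1 → run F
t=18: queue=[G,C,F] q_used=0 → run G
t=19: queue=[G,C,F] q_used=1 → run G
t=20: queue=[C,F,G] q_used=0 → run C
t=21: queue=[F,G] q_used=0 → run F
t=22: queue=[F,G] q_used=1 → run F
t=23: queue=[G,F] q_used=0 → run G
t=24: queue=[F] q_used=0 → run F
t=25: queue=[F] q_used=1 → run F
t=26: (idle)
t=27: (idle)
t=28: (idle)
t=29: (idle)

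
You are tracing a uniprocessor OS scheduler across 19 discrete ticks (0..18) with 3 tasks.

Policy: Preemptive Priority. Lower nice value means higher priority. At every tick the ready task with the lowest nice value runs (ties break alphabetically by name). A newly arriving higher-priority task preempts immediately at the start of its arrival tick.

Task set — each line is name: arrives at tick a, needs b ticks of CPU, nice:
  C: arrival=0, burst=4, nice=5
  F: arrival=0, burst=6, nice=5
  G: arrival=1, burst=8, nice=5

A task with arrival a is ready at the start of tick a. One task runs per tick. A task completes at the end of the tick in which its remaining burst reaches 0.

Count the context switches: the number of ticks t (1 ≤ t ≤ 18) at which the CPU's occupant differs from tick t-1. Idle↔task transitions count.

context switches = 3

t=0: ready={C,F} → run C
t=1: ready={C,F,G} → run C
t=2: ready={C,F,G} → run C
t=3: ready={C,F,G} → run C
t=4: ready={F,G} → run F
t=5: ready={F,G} → run F
t=6: ready={F,G} → run F
t=7: ready={F,G} → run F
t=8: ready={F,G} → run F
t=9: ready={F,G} → run F
t=10: ready={G} → run G
t=11: ready={G} → run G
t=12: ready={G} → run G
t=13: ready={G} → run G
t=14: ready={G} → run G
t=15: ready={G} → run G
t=16: ready={G} → run G
t=17: ready={G} → run G
t=18: (idle)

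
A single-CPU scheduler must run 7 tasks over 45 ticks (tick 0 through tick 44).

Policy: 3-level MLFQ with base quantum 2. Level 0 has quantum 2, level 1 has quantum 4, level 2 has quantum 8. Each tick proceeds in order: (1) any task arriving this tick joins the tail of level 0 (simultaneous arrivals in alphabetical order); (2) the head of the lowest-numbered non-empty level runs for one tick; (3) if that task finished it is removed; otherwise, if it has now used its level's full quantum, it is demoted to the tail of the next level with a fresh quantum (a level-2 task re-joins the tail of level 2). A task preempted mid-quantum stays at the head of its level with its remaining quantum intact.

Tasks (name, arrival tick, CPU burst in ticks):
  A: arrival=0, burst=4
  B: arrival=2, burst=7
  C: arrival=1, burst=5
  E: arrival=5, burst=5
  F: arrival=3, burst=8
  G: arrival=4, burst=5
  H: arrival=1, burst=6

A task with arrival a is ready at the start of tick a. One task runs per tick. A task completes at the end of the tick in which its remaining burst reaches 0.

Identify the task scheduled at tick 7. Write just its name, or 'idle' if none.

running at tick 7 = B

t=0: L0/L1/L2 = A/-/- → run A
t=1: L0/L1/L2 = ACH/-/- → run A
t=2: L0/L1/L2 = CHB/A/- → run C
t=3: L0/L1/L2 = CHBF/A/- → run C
t=4: L0/L1/L2 = HBFG/AC/- → run H
t=5: L0/L1/L2 = HBFGE/AC/- → run H
t=6: L0/L1/L2 = BFGE/ACH/- → run B
t=7: L0/L1/L2 = BFGE/ACH/- → run B
t=8: L0/L1/L2 = FGE/ACHB/- → run F
t=9: L0/L1/L2 = FGE/ACHB/- → run F
t=10: L0/L1/L2 = GE/ACHBF/- → run G
t=11: L0/L1/L2 = GE/ACHBF/- → run G
t=12: L0/L1/L2 = E/ACHBFG/- → run E
t=13: L0/L1/L2 = E/ACHBFG/- → run E
t=14: L0/L1/L2 = -/ACHBFGE/- → run A
t=15: L0/L1/L2 = -/ACHBFGE/- → run A
t=16: L0/L1/L2 = -/CHBFGE/- → run C
t=17: L0/L1/L2 = -/CHBFGE/- → run C
t=18: L0/L1/L2 = -/CHBFGE/- → run C
t=19: L0/L1/L2 = -/HBFGE/- → run H
t=20: L0/L1/L2 = -/HBFGE/- → run H
t=21: L0/L1/L2 = -/HBFGE/- → run H
t=22: L0/L1/L2 = -/HBFGE/- → run H
t=23: L0/L1/L2 = -/BFGE/- → run B
t=24: L0/L1/L2 = -/BFGE/- → run B
t=25: L0/L1/L2 = -/BFGE/- → run B
t=26: L0/L1/L2 = -/BFGE/- → run B
t=27: L0/L1/L2 = -/FGE/B → run F
t=28: L0/L1/L2 = -/FGE/B → run F
t=29: L0/L1/L2 = -/FGE/B → run F
t=30: L0/L1/L2 = -/FGE/B → run F
t=31: L0/L1/L2 = -/GE/BF → run G
t=32: L0/L1/L2 = -/GE/BF → run G
t=33: L0/L1/L2 = -/GE/BF → run G
t=34: L0/L1/L2 = -/E/BF → run E
t=35: L0/L1/L2 = -/E/BF → run E
t=36: L0/L1/L2 = -/E/BF → run E
t=37: L0/L1/L2 = -/-/BF → run B
t=38: L0/L1/L2 = -/-/F → run F
t=39: L0/L1/L2 = -/-/F → run F
t=40: (idle)
t=41: (idle)
t=42: (idle)
t=43: (idle)
t=44: (idle)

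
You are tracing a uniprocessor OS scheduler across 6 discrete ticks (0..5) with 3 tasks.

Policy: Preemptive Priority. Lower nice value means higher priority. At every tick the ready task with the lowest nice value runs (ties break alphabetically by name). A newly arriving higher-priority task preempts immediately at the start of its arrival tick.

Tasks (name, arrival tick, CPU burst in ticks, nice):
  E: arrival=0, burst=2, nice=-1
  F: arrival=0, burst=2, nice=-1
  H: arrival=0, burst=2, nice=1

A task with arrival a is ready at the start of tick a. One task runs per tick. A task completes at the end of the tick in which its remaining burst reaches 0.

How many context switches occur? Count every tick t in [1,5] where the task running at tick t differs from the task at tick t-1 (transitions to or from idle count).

context switches = 2

t=0: ready={E,F,H} → run E
t=1: ready={E,F,H} → run E
t=2: ready={F,H} → run F
t=3: ready={F,H} → run F
t=4: ready={H} → run H
t=5: ready={H} → run H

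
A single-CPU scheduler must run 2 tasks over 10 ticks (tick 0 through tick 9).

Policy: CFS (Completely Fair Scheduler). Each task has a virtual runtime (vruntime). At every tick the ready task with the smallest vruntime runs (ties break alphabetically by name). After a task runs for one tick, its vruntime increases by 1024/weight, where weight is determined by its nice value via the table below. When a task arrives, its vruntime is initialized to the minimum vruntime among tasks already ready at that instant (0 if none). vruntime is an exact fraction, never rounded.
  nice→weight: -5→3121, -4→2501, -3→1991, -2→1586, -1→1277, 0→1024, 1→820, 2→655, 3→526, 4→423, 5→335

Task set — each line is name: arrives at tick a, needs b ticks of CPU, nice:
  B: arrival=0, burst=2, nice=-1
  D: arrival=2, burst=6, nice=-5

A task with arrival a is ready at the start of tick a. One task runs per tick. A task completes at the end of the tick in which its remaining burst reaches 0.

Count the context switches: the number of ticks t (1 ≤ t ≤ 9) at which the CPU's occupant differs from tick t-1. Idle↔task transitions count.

t=0: vr[B=0] → run B
t=1: vr[B=1024/1277] → run B
t=2: vr[D=0] → run D
t=3: vr[D=1024/3121] → run D
t=4: vr[D=2048/3121] → run D
t=5: vr[D=3072/3121] → run D
t=6: vr[D=4096/3121] → run D
t=7: vr[D=5120/3121] → run D
t=8: (idle)
t=9: (idle)

context switches = 2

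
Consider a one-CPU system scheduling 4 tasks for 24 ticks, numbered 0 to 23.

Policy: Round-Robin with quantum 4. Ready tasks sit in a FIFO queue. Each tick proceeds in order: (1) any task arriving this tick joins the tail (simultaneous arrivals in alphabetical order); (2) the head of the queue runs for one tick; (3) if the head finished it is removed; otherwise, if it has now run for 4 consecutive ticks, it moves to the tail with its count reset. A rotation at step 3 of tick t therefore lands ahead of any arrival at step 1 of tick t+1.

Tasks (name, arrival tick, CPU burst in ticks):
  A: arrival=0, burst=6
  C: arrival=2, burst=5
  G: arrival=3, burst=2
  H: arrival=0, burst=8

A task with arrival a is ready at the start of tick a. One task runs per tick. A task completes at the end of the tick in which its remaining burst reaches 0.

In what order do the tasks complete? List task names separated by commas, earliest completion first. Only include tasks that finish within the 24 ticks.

t=0: queue=[A,H] q_used=0 → run A
t=1: queue=[A,H] q_used=1 → run A
t=2: queue=[A,H,C] q_used=2 → run A
t=3: queue=[A,H,C,G] q_used=3 → run A
t=4: queue=[H,C,G,A] q_used=0 → run H
t=5: queue=[H,C,G,A] q_used=1 → run H
t=6: queue=[H,C,G,A] q_used=2 → run H
t=7: queue=[H,C,G,A] q_used=3 → run H
t=8: queue=[C,G,A,H] q_used=0 → run C
t=9: queue=[C,G,A,H] q_used=1 → run C
t=10: queue=[C,G,A,H] q_used=2 → run C
t=11: queue=[C,G,A,H] q_used=3 → run C
t=12: queue=[G,A,H,C] q_used=0 → run G
t=13: queue=[G,A,H,C] q_used=1 → run G
t=14: queue=[A,H,C] q_used=0 → run A
t=15: queue=[A,H,C] q_used=1 → run A
t=16: queue=[H,C] q_used=0 → run H
t=17: queue=[H,C] q_used=1 → run H
t=18: queue=[H,C] q_used=2 → run H
t=19: queue=[H,C] q_used=3 → run H
t=20: queue=[C] q_used=0 → run C
t=21: (idle)
t=22: (idle)
t=23: (idle)

completion order = G, A, H, C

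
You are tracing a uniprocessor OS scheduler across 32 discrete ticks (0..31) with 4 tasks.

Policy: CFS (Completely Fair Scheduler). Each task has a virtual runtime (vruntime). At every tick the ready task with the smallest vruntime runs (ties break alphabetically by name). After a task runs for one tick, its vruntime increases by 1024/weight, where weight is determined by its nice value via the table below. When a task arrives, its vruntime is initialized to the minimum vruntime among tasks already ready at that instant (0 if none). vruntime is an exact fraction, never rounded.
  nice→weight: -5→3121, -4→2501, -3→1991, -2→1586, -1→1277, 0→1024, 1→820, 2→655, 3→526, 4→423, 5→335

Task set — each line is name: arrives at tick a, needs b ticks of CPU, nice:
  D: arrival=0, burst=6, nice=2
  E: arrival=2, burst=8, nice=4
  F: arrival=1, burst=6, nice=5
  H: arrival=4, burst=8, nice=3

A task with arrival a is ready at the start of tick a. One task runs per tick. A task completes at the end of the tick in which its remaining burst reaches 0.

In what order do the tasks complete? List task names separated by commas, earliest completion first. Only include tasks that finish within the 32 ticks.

t=0: vr[D=0] → run D
t=1: vr[D=1024/655 F=1024/655] → run D
t=2: vr[D=2048/655 E=1024/655 F=1024/655] → run E
t=3: vr[D=2048/655 E=1103872/277065 F=1024/655] → run F
t=4: vr[D=2048/655 E=1103872/277065 F=202752/43885 H=2048/655] → run D
t=5: vr[D=3072/655 E=1103872/277065 F=202752/43885 H=2048/655] → run H
t=6: vr[D=3072/655 E=1103872/277065 F=202752/43885 H=873984/172265] → run E
t=7: vr[D=3072/655 E=1774592/277065 F=202752/43885 H=873984/172265] → run F
t=8: vr[D=3072/655 E=1774592/277065 F=336896/43885 H=873984/172265] → run D
t=9: vr[D=4096/655 E=1774592/277065 F=336896/43885 H=873984/172265] → run H
t=10: vr[D=4096/655 E=1774592/277065 F=336896/43885 H=1209344/172265] → run D
t=11: vr[D=1024/131 E=1774592/277065 F=336896/43885 H=1209344/172265] → run E
t=12: vr[D=1024/131 E=815104/92355 F=336896/43885 H=1209344/172265] → run H
t=13: vr[D=1024/131 E=815104/92355 F=336896/43885 H=1544704/172265] → run F
t=14: vr[D=1024/131 E=815104/92355 F=94208/8777 H=1544704/172265] → run D
t=15: vr[E=815104/92355 F=94208/8777 H=1544704/172265] → run E
t=16: vr[E=3116032/277065 F=94208/8777 H=1544704/172265] → run H
t=17: vr[E=3116032/277065 F=94208/8777 H=1880064/172265] → run F
t=18: vr[E=3116032/277065 F=605184/43885 H=1880064/172265] → run H
t=19: vr[E=3116032/277065 F=605184/43885 H=2215424/172265] → run E
t=20: vr[E=3786752/277065 F=605184/43885 H=2215424/172265] → run H
t=21: vr[E=3786752/277065 F=605184/43885 H=2550784/172265] → run E
t=22: vr[E=1485824/92355 F=605184/43885 H=2550784/172265] → run F
t=23: vr[E=1485824/92355 F=739328/43885 H=2550784/172265] → run H
t=24: vr[E=1485824/92355 F=739328/43885 H=2886144/172265] → run E
t=25: vr[E=5128192/277065 F=739328/43885 H=2886144/172265] → run H
t=26: vr[E=5128192/277065 F=739328/43885] → run F
t=27: vr[E=5128192/277065] → run E
t=28: (idle)
t=29: (idle)
t=30: (idle)
t=31: (idle)

completion order = D, H, F, E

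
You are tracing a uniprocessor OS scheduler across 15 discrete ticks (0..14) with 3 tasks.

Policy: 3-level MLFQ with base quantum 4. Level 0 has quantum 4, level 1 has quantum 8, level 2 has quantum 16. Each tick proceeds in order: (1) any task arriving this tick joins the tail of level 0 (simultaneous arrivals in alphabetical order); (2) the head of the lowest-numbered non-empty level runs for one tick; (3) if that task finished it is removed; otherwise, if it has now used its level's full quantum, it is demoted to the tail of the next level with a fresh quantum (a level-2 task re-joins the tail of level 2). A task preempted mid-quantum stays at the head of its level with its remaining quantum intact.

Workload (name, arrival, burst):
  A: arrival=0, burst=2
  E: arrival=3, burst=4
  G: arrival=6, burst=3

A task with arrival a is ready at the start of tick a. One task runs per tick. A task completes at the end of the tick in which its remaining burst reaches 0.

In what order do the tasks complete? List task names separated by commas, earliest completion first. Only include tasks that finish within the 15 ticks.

completion order = A, E, G

t=0: L0/L1/L2 = A/-/- → run A
t=1: L0/L1/L2 = A/-/- → run A
t=2: (idle)
t=3: L0/L1/L2 = E/-/- → run E
t=4: L0/L1/L2 = E/-/- → run E
t=5: L0/L1/L2 = E/-/- → run E
t=6: L0/L1/L2 = EG/-/- → run E
t=7: L0/L1/L2 = G/-/- → run G
t=8: L0/L1/L2 = G/-/- → run G
t=9: L0/L1/L2 = G/-/- → run G
t=10: (idle)
t=11: (idle)
t=12: (idle)
t=13: (idle)
t=14: (idle)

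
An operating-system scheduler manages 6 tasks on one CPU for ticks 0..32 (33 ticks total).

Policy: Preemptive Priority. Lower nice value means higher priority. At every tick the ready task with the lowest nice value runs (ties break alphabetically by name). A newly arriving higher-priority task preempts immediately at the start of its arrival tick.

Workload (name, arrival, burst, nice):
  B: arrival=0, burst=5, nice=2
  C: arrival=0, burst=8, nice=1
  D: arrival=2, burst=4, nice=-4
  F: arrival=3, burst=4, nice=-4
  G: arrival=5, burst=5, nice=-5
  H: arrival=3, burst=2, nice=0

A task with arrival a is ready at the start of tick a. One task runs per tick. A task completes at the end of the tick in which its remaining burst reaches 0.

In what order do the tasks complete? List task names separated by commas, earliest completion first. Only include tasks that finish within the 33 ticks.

t=0: ready={B,C} → run C
t=1: ready={B,C} → run C
t=2: ready={B,C,D} → run D
t=3: ready={B,C,D,F,H} → run D
t=4: ready={B,C,D,F,H} → run D
t=5: ready={B,C,D,F,G,H} → run G
t=6: ready={B,C,D,F,G,H} → run G
t=7: ready={B,C,D,F,G,H} → run G
t=8: ready={B,C,D,F,G,H} → run G
t=9: ready={B,C,D,F,G,H} → run G
t=10: ready={B,C,D,F,H} → run D
t=11: ready={B,C,F,H} → run F
t=12: ready={B,C,F,H} → run F
t=13: ready={B,C,F,H} → run F
t=14: ready={B,C,F,H} → run F
t=15: ready={B,C,H} → run H
t=16: ready={B,C,H} → run H
t=17: ready={B,C} → run C
t=18: ready={B,C} → run C
t=19: ready={B,C} → run C
t=20: ready={B,C} → run C
t=21: ready={B,C} → run C
t=22: ready={B,C} → run C
t=23: ready={B} → run B
t=24: ready={B} → run B
t=25: ready={B} → run B
t=26: ready={B} → run B
t=27: ready={B} → run B
t=28: (idle)
t=29: (idle)
t=30: (idle)
t=31: (idle)
t=32: (idle)

completion order = G, D, F, H, C, B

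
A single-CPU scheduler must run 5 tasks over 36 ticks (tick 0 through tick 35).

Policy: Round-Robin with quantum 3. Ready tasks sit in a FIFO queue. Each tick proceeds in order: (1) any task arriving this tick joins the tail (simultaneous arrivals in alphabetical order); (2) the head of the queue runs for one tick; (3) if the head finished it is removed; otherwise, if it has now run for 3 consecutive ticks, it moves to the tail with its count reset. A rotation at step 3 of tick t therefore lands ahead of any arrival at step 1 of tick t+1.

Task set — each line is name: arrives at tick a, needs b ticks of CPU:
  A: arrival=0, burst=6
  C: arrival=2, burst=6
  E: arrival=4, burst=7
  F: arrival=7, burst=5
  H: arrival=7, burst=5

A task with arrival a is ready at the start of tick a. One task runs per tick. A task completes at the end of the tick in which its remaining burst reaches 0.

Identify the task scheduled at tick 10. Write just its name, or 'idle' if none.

running at tick 10 = E

t=0: queue=[A] q_used=0 → run A
t=1: queue=[A] q_used=1 → run A
t=2: queue=[A,C] q_used=2 → run A
t=3: queue=[C,A] q_used=0 → run C
t=4: queue=[C,A,E] q_used=1 → run C
t=5: queue=[C,A,E] q_used=2 → run C
t=6: queue=[A,E,C] q_used=0 → run A
t=7: queue=[A,E,C,F,H] q_used=1 → run A
t=8: queue=[A,E,C,F,H] q_used=2 → run A
t=9: queue=[E,C,F,H] q_used=0 → run E
t=10: queue=[E,C,F,H] q_used=1 → run E
t=11: queue=[E,C,F,H] q_used=2 → run E
t=12: queue=[C,F,H,E] q_used=0 → run C
t=13: queue=[C,F,H,E] q_used=1 → run C
t=14: queue=[C,F,H,E] q_used=2 → run C
t=15: queue=[F,H,E] q_used=0 → run F
t=16: queue=[F,H,E] q_used=1 → run F
t=17: queue=[F,H,E] q_used=2 → run F
t=18: queue=[H,E,F] q_used=0 → run H
t=19: queue=[H,E,F] q_used=1 → run H
t=20: queue=[H,E,F] q_used=2 → run H
t=21: queue=[E,F,H] q_used=0 → run E
t=22: queue=[E,F,H] q_used=1 → run E
t=23: queue=[E,F,H] q_used=2 → run E
t=24: queue=[F,H,E] q_used=0 → run F
t=25: queue=[F,H,E] q_used=1 → run F
t=26: queue=[H,E] q_used=0 → run H
t=27: queue=[H,E] q_used=1 → run H
t=28: queue=[E] q_used=0 → run E
t=29: (idle)
t=30: (idle)
t=31: (idle)
t=32: (idle)
t=33: (idle)
t=34: (idle)
t=35: (idle)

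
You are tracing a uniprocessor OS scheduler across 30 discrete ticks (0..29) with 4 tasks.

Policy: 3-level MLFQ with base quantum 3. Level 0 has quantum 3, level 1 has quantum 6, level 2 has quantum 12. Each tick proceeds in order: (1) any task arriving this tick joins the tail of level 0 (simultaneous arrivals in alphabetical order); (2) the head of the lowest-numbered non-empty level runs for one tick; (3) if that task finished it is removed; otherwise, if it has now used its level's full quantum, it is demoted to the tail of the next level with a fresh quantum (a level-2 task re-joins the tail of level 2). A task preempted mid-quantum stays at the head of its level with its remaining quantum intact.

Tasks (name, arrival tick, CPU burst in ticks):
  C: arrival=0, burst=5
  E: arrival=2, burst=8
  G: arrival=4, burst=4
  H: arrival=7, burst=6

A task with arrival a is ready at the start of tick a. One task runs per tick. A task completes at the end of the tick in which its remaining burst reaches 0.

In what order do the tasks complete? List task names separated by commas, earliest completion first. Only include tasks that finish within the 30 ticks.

completion order = C, E, G, H

t=0: L0/L1/L2 = C/-/- → run C
t=1: L0/L1/L2 = C/-/- → run C
t=2: L0/L1/L2 = CE/-/- → run C
t=3: L0/L1/L2 = E/C/- → run E
t=4: L0/L1/L2 = EG/C/- → run E
t=5: L0/L1/L2 = EG/C/- → run E
t=6: L0/L1/L2 = G/CE/- → run G
t=7: L0/L1/L2 = GH/CE/- → run G
t=8: L0/L1/L2 = GH/CE/- → run G
t=9: L0/L1/L2 = H/CEG/- → run H
t=10: L0/L1/L2 = H/CEG/- → run H
t=11: L0/L1/L2 = H/CEG/- → run H
t=12: L0/L1/L2 = -/CEGH/- → run C
t=13: L0/L1/L2 = -/CEGH/- → run C
t=14: L0/L1/L2 = -/EGH/- → run E
t=15: L0/L1/L2 = -/EGH/- → run E
t=16: L0/L1/L2 = -/EGH/- → run E
t=17: L0/L1/L2 = -/EGH/- → run E
t=18: L0/L1/L2 = -/EGH/- → run E
t=19: L0/L1/L2 = -/GH/- → run G
t=20: L0/L1/L2 = -/H/- → run H
t=21: L0/L1/L2 = -/H/- → run H
t=22: L0/L1/L2 = -/H/- → run H
t=23: (idle)
t=24: (idle)
t=25: (idle)
t=26: (idle)
t=27: (idle)
t=28: (idle)
t=29: (idle)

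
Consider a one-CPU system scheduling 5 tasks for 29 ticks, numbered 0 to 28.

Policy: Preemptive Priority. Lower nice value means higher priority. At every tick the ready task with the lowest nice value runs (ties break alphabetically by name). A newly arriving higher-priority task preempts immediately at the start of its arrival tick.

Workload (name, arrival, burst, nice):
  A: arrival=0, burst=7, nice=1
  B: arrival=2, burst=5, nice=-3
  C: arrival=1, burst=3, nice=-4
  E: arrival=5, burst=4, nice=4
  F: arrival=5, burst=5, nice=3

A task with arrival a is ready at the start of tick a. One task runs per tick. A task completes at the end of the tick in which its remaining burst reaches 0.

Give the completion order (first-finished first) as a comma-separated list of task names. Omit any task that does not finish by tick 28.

completion order = C, B, A, F, E

t=0: ready={A} → run A
t=1: ready={A,C} → run C
t=2: ready={A,B,C} → run C
t=3: ready={A,B,C} → run C
t=4: ready={A,B} → run B
t=5: ready={A,B,E,F} → run B
t=6: ready={A,B,E,F} → run B
t=7: ready={A,B,E,F} → run B
t=8: ready={A,B,E,F} → run B
t=9: ready={A,E,F} → run A
t=10: ready={A,E,F} → run A
t=11: ready={A,E,F} → run A
t=12: ready={A,E,F} → run A
t=13: ready={A,E,F} → run A
t=14: ready={A,E,F} → run A
t=15: ready={E,F} → run F
t=16: ready={E,F} → run F
t=17: ready={E,F} → run F
t=18: ready={E,F} → run F
t=19: ready={E,F} → run F
t=20: ready={E} → run E
t=21: ready={E} → run E
t=22: ready={E} → run E
t=23: ready={E} → run E
t=24: (idle)
t=25: (idle)
t=26: (idle)
t=27: (idle)
t=28: (idle)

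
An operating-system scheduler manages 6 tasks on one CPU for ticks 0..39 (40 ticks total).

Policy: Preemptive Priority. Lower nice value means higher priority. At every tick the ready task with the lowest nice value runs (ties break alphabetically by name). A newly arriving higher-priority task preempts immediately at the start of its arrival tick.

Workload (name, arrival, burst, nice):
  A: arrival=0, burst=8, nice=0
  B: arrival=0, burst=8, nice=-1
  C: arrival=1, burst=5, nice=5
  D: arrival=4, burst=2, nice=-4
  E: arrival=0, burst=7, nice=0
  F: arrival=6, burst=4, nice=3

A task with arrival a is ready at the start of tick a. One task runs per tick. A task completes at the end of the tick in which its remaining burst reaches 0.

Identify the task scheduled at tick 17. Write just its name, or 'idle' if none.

t=0: ready={A,B,E} → run B
t=1: ready={A,B,C,E} → run B
t=2: ready={A,B,C,E} → run B
t=3: ready={A,B,C,E} → run B
t=4: ready={A,B,C,D,E} → run D
t=5: ready={A,B,C,D,E} → run D
t=6: ready={A,B,C,E,F} → run B
t=7: ready={A,B,C,E,F} → run B
t=8: ready={A,B,C,E,F} → run B
t=9: ready={A,B,C,E,F} → run B
t=10: ready={A,C,E,F} → run A
t=11: ready={A,C,E,F} → run A
t=12: ready={A,C,E,F} → run A
t=13: ready={A,C,E,F} → run A
t=14: ready={A,C,E,F} → run A
t=15: ready={A,C,E,F} → run A
t=16: ready={A,C,E,F} → run A
t=17: ready={A,C,E,F} → run A
t=18: ready={C,E,F} → run E
t=19: ready={C,E,F} → run E
t=20: ready={C,E,F} → run E
t=21: ready={C,E,F} → run E
t=22: ready={C,E,F} → run E
t=23: ready={C,E,F} → run E
t=24: ready={C,E,F} → run E
t=25: ready={C,F} → run F
t=26: ready={C,F} → run F
t=27: ready={C,F} → run F
t=28: ready={C,F} → run F
t=29: ready={C} → run C
t=30: ready={C} → run C
t=31: ready={C} → run C
t=32: ready={C} → run C
t=33: ready={C} → run C
t=34: (idle)
t=35: (idle)
t=36: (idle)
t=37: (idle)
t=38: (idle)
t=39: (idle)

running at tick 17 = A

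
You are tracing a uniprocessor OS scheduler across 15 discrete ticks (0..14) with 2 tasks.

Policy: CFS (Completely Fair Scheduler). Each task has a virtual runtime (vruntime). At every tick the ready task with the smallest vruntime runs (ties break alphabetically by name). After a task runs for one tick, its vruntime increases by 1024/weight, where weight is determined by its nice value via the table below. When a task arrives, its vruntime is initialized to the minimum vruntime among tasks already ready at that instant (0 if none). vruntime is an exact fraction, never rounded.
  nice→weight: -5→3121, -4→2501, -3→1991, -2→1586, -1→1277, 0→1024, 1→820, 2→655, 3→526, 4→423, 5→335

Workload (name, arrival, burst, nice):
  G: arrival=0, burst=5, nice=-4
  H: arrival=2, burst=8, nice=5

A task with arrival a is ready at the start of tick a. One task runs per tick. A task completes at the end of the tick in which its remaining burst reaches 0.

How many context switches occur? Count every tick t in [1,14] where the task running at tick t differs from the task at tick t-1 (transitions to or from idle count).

context switches = 4

t=0: vr[G=0] → run G
t=1: vr[G=1024/2501] → run G
t=2: vr[G=2048/2501 H=2048/2501] → run G
t=3: vr[G=3072/2501 H=2048/2501] → run H
t=4: vr[G=3072/2501 H=3247104/837835] → run G
t=5: vr[G=4096/2501 H=3247104/837835] → run G
t=6: vr[H=3247104/837835] → run H
t=7: vr[H=5808128/837835] → run H
t=8: vr[H=8369152/837835] → run H
t=9: vr[H=10930176/837835] → run H
t=10: vr[H=2698240/167567] → run H
t=11: vr[H=16052224/837835] → run H
t=12: vr[H=18613248/837835] → run H
t=13: (idle)
t=14: (idle)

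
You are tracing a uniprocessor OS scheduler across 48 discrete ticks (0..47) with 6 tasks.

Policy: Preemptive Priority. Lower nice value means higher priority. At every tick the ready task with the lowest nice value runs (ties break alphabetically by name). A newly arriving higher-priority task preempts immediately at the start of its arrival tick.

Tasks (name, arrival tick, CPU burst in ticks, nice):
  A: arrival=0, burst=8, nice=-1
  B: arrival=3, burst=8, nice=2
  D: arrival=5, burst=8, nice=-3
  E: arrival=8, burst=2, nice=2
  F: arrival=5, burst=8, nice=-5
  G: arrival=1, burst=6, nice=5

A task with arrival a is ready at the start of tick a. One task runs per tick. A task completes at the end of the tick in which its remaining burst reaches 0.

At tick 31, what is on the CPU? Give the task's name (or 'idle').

t=0: ready={A} → run A
t=1: ready={A,G} → run A
t=2: ready={A,G} → run A
t=3: ready={A,B,G} → run A
t=4: ready={A,B,G} → run A
t=5: ready={A,B,D,F,G} → run F
t=6: ready={A,B,D,F,G} → run F
t=7: ready={A,B,D,F,G} → run F
t=8: ready={A,B,D,E,F,G} → run F
t=9: ready={A,B,D,E,F,G} → run F
t=10: ready={A,B,D,E,F,G} → run F
t=11: ready={A,B,D,E,F,G} → run F
t=12: ready={A,B,D,E,F,G} → run F
t=13: ready={A,B,D,E,G} → run D
t=14: ready={A,B,D,E,G} → run D
t=15: ready={A,B,D,E,G} → run D
t=16: ready={A,B,D,E,G} → run D
t=17: ready={A,B,D,E,G} → run D
t=18: ready={A,B,D,E,G} → run D
t=19: ready={A,B,D,E,G} → run D
t=20: ready={A,B,D,E,G} → run D
t=21: ready={A,B,E,G} → run A
t=22: ready={A,B,E,G} → run A
t=23: ready={A,B,E,G} → run A
t=24: ready={B,E,G} → run B
t=25: ready={B,E,G} → run B
t=26: ready={B,E,G} → run B
t=27: ready={B,E,G} → run B
t=28: ready={B,E,G} → run B
t=29: ready={B,E,G} → run B
t=30: ready={B,E,G} → run B
t=31: ready={B,E,G} → run B
t=32: ready={E,G} → run E
t=33: ready={E,G} → run E
t=34: ready={G} → run G
t=35: ready={G} → run G
t=36: ready={G} → run G
t=37: ready={G} → run G
t=38: ready={G} → run G
t=39: ready={G} → run G
t=40: (idle)
t=41: (idle)
t=42: (idle)
t=43: (idle)
t=44: (idle)
t=45: (idle)
t=46: (idle)
t=47: (idle)

running at tick 31 = B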